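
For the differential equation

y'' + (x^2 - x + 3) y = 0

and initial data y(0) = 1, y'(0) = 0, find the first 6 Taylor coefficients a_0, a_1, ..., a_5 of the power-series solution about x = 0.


Ansatz: y(x) = sum_{n>=0} a_n x^n, so y'(x) = sum_{n>=1} n a_n x^(n-1) and y''(x) = sum_{n>=2} n(n-1) a_n x^(n-2).
Substitute into P(x) y'' + Q(x) y' + R(x) y = 0 with P(x) = 1, Q(x) = 0, R(x) = x^2 - x + 3, and match powers of x.
Initial conditions: a_0 = 1, a_1 = 0.
Setting the coefficient of each power of x to zero and solving order by order (substituting the coefficients already found):
  x^0: 2 a_2 + 3 a_0 = 0  ->  2 a_2 = -3 a_0 = -3  ->  a_2 = -3/2
  x^1: 6 a_3 + 3 a_1 - a_0 = 0  ->  6 a_3 = -3 a_1 + a_0 = 1  ->  a_3 = 1/6
  x^2: 12 a_4 + 3 a_2 - a_1 + a_0 = 0  ->  12 a_4 = -3 a_2 + a_1 - a_0 = 7/2  ->  a_4 = 7/24
  x^3: 20 a_5 + 3 a_3 - a_2 + a_1 = 0  ->  20 a_5 = -3 a_3 + a_2 - a_1 = -2  ->  a_5 = -1/10
Truncated series: y(x) = 1 - (3/2) x^2 + (1/6) x^3 + (7/24) x^4 - (1/10) x^5 + O(x^6).

a_0 = 1; a_1 = 0; a_2 = -3/2; a_3 = 1/6; a_4 = 7/24; a_5 = -1/10


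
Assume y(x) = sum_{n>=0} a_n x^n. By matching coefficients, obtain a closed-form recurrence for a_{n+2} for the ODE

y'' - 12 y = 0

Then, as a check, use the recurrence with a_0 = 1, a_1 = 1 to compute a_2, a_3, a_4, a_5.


Substitute y = sum_n a_n x^n into y'' + (const) y = 0.
y''(x) = sum_{n>=0} (n+2)(n+1) a_{n+2} x^n.
The ODE becomes sum_n [(n+2)(n+1) a_{n+2} - 12 a_n] x^n = 0.
Setting each coefficient to zero gives the recurrence:
  (n+2)(n+1) a_{n+2} - 12 a_n = 0,
  a_{n+2} = 12 / ((n+1)(n+2)) a_n.

Check with a_0 = 1, a_1 = 1 (apply the recurrence for n = 0, 1, 2, 3): a_0 = 1, a_1 = 1, a_2 = 6, a_3 = 2, a_4 = 6, a_5 = 6/5.

a_{n+2} = 12/((n+1)(n+2)) * a_n; check: a_0 = 1, a_1 = 1, a_2 = 6, a_3 = 2, a_4 = 6, a_5 = 6/5


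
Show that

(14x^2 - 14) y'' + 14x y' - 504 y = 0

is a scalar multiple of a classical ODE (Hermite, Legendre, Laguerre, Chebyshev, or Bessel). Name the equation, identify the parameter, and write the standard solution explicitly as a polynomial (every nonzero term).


All three coefficients share the factor -14; dividing through by -14 gives  (1 - x^2) y'' - x y' + 36 y = 0.
This matches the Chebyshev equation (1 - x^2) y'' - x y' + n^2 y = 0 (note the -x y' term, not -2x y') with n^2 = 36, so n = 6; the polynomial solution is T_6(x).
With y = sum_k a_k x^k, matching x^k gives (k+2)(k+1) a_{k+2} = (k^2 - n^2) a_k = (k - 6)(k + 6) a_k. The right side vanishes at k = 6, so the series with the parity of 6 terminates at degree 6.
Standard normalization: leading coefficient of T_n is 2^(n-1), so a_6 = 2^5 = 32. Work downward with a_k = (k+1)(k+2) a_{k+2} / ((k - 6)(k + 6)):
  a_4 = (5)(6)(32) / ((4 - 6)(4 + 6)) = 960/(-20) = -48
  a_2 = (3)(4)(-48) / ((2 - 6)(2 + 6)) = -576/(-32) = 18
  a_0 = (1)(2)(18) / ((0 - 6)(0 + 6)) = 36/(-36) = -1
Hence T_6(x) = 32 x^6 - 48 x^4 + 18 x^2 - 1.

T_6(x); series = 32 x^6 - 48 x^4 + 18 x^2 - 1


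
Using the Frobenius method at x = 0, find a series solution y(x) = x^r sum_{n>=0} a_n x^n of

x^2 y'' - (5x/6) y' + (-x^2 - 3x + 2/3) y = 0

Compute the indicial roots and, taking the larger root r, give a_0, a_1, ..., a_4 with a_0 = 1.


Write in Frobenius form y'' + (p(x)/x) y' + (q(x)/x^2) y = 0:
  p(x) = -5/6,  q(x) = -x^2 - 3x + 2/3.
Indicial equation: r(r-1) + (-5/6) r + (2/3) = 0 -> roots r_1 = 4/3, r_2 = 1/2.
Take r = r_1 = 4/3. Let y(x) = x^r sum_{n>=0} a_n x^n with a_0 = 1.
Substitute y = x^r sum a_n x^n and match x^{r+n}. The recurrence is
  D(n) a_n - 3 a_{n-1} - 1 a_{n-2} = 0,  where D(n) = (r+n)(r+n-1) + (-5/6)(r+n) + (2/3).
  a_n = [3 a_{n-1} + 1 a_{n-2}] / D(n).
Since the indicial polynomial factors as (r - r_1)(r - r_2), D(n) = (r_1 + n - r_1)(r_1 + n - r_2) = n(n + 5/6).
Evaluating step by step (a_0 = 1):
  n = 1: D(1) = 1(1 + 5/6) = 11/6; numerator = 3(1) = 3; a_1 = (3)/(11/6) = 18/11
  n = 2: D(2) = 2(2 + 5/6) = 17/3; numerator = 3(18/11) + 1(1) = 65/11; a_2 = (65/11)/(17/3) = 195/187
  n = 3: D(3) = 3(3 + 5/6) = 23/2; numerator = 3(195/187) + 1(18/11) = 81/17; a_3 = (81/17)/(23/2) = 162/391
  n = 4: D(4) = 4(4 + 5/6) = 58/3; numerator = 3(162/391) + 1(195/187) = 9831/4301; a_4 = (9831/4301)/(58/3) = 1017/8602

r = 4/3; a_0 = 1; a_1 = 18/11; a_2 = 195/187; a_3 = 162/391; a_4 = 1017/8602


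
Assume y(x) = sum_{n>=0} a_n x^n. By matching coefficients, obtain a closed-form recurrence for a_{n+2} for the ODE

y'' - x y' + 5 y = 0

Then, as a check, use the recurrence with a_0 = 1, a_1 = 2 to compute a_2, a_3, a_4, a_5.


Substitute y = sum_n a_n x^n.
y''(x) has coefficient (n+2)(n+1) a_{n+2} at x^n;
-x y'(x) has coefficient -n a_n at x^n (shift);
5 y(x) has coefficient 5 a_n at x^n.
Matching x^n: (n+2)(n+1) a_{n+2} + (-n + 5) a_n = 0.
Thus a_{n+2} = (n - 5) / ((n+1)(n+2)) * a_n.

Check with a_0 = 1, a_1 = 2 (apply the recurrence for n = 0, 1, 2, 3): a_0 = 1, a_1 = 2, a_2 = -5/2, a_3 = -4/3, a_4 = 5/8, a_5 = 2/15.

a_(n+2) = (n - 5) / ((n+1)(n+2)) * a_n; check: a_0 = 1, a_1 = 2, a_2 = -5/2, a_3 = -4/3, a_4 = 5/8, a_5 = 2/15


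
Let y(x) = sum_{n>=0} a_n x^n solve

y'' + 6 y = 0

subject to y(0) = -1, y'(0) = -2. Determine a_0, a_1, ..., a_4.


Ansatz: y(x) = sum_{n>=0} a_n x^n, so y'(x) = sum_{n>=1} n a_n x^(n-1) and y''(x) = sum_{n>=2} n(n-1) a_n x^(n-2).
Substitute into P(x) y'' + Q(x) y' + R(x) y = 0 with P(x) = 1, Q(x) = 0, R(x) = 6, and match powers of x.
Initial conditions: a_0 = -1, a_1 = -2.
Setting the coefficient of each power of x to zero and solving order by order (substituting the coefficients already found):
  x^0: 2 a_2 + 6 a_0 = 0  ->  2 a_2 = -6 a_0 = 6  ->  a_2 = 3
  x^1: 6 a_3 + 6 a_1 = 0  ->  6 a_3 = -6 a_1 = 12  ->  a_3 = 2
  x^2: 12 a_4 + 6 a_2 = 0  ->  12 a_4 = -6 a_2 = -18  ->  a_4 = -3/2
Truncated series: y(x) = -1 - 2 x + 3 x^2 + 2 x^3 - (3/2) x^4 + O(x^5).

a_0 = -1; a_1 = -2; a_2 = 3; a_3 = 2; a_4 = -3/2


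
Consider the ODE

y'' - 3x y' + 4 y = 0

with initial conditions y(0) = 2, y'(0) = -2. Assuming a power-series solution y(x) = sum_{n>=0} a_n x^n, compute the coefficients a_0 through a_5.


Ansatz: y(x) = sum_{n>=0} a_n x^n, so y'(x) = sum_{n>=1} n a_n x^(n-1) and y''(x) = sum_{n>=2} n(n-1) a_n x^(n-2).
Substitute into P(x) y'' + Q(x) y' + R(x) y = 0 with P(x) = 1, Q(x) = -3x, R(x) = 4, and match powers of x.
Initial conditions: a_0 = 2, a_1 = -2.
Setting the coefficient of each power of x to zero and solving order by order (substituting the coefficients already found):
  x^0: 2 a_2 + 4 a_0 = 0  ->  2 a_2 = -4 a_0 = -8  ->  a_2 = -4
  x^1: 6 a_3 + a_1 = 0  ->  6 a_3 = -a_1 = 2  ->  a_3 = 1/3
  x^2: 12 a_4 - 2 a_2 = 0  ->  12 a_4 = 2 a_2 = -8  ->  a_4 = -2/3
  x^3: 20 a_5 - 5 a_3 = 0  ->  20 a_5 = 5 a_3 = 5/3  ->  a_5 = 1/12
Truncated series: y(x) = 2 - 2 x - 4 x^2 + (1/3) x^3 - (2/3) x^4 + (1/12) x^5 + O(x^6).

a_0 = 2; a_1 = -2; a_2 = -4; a_3 = 1/3; a_4 = -2/3; a_5 = 1/12


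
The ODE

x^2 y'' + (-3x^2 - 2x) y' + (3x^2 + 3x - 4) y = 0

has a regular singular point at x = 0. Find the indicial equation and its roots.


Divide by x^2 to reach normal form y'' + P_1(x) y' + P_2(x) y = 0 with P_1(x) = -3 - 2/x and P_2(x) = 3 + 3/x - 4/x^2.
x = 0 is a singular point because the y'-coefficient -3 - 2/x has a pole at x = 0 and the y-coefficient 3 + 3/x - 4/x^2 has a pole at x = 0.
It is a regular singular point because x P_1(x) = p(x) = -3x - 2 and x^2 P_2(x) = q(x) = 3x^2 + 3x - 4 are polynomials, hence analytic at x = 0.
p(0) = -2,  q(0) = -4.
Indicial equation: r(r-1) + p(0) r + q(0) = 0, i.e. r^2 + (p(0) - 1) r + q(0) = 0, i.e. r^2 - 3 r - 4 = 0.
Discriminant: (-3)^2 - 4(-4) = 25, so r = (3 ± 5)/2.
Solving: r_1 = 4, r_2 = -1.

indicial: r^2 - 3 r - 4 = 0; roots r_1 = 4, r_2 = -1


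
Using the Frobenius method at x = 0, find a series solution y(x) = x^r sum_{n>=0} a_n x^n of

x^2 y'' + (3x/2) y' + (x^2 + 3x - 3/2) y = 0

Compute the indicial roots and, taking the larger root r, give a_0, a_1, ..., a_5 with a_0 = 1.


Write in Frobenius form y'' + (p(x)/x) y' + (q(x)/x^2) y = 0:
  p(x) = 3/2,  q(x) = x^2 + 3x - 3/2.
Indicial equation: r(r-1) + (3/2) r + (-3/2) = 0 -> roots r_1 = 1, r_2 = -3/2.
Take r = r_1 = 1. Let y(x) = x^r sum_{n>=0} a_n x^n with a_0 = 1.
Substitute y = x^r sum a_n x^n and match x^{r+n}. The recurrence is
  D(n) a_n + 3 a_{n-1} + 1 a_{n-2} = 0,  where D(n) = (r+n)(r+n-1) + (3/2)(r+n) + (-3/2).
  a_n = [-3 a_{n-1} - 1 a_{n-2}] / D(n).
Since the indicial polynomial factors as (r - r_1)(r - r_2), D(n) = (r_1 + n - r_1)(r_1 + n - r_2) = n(n + 5/2).
Evaluating step by step (a_0 = 1):
  n = 1: D(1) = 1(1 + 5/2) = 7/2; numerator = -3(1) = -3; a_1 = (-3)/(7/2) = -6/7
  n = 2: D(2) = 2(2 + 5/2) = 9; numerator = -3(-6/7) - 1(1) = 11/7; a_2 = (11/7)/(9) = 11/63
  n = 3: D(3) = 3(3 + 5/2) = 33/2; numerator = -3(11/63) - 1(-6/7) = 1/3; a_3 = (1/3)/(33/2) = 2/99
  n = 4: D(4) = 4(4 + 5/2) = 26; numerator = -3(2/99) - 1(11/63) = -163/693; a_4 = (-163/693)/(26) = -163/18018
  n = 5: D(5) = 5(5 + 5/2) = 75/2; numerator = -3(-163/18018) - 1(2/99) = 125/18018; a_5 = (125/18018)/(75/2) = 5/27027

r = 1; a_0 = 1; a_1 = -6/7; a_2 = 11/63; a_3 = 2/99; a_4 = -163/18018; a_5 = 5/27027


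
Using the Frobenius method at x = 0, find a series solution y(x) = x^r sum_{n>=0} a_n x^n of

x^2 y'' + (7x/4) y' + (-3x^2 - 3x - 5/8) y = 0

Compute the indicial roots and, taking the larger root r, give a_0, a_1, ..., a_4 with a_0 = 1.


Write in Frobenius form y'' + (p(x)/x) y' + (q(x)/x^2) y = 0:
  p(x) = 7/4,  q(x) = -3x^2 - 3x - 5/8.
Indicial equation: r(r-1) + (7/4) r + (-5/8) = 0 -> roots r_1 = 1/2, r_2 = -5/4.
Take r = r_1 = 1/2. Let y(x) = x^r sum_{n>=0} a_n x^n with a_0 = 1.
Substitute y = x^r sum a_n x^n and match x^{r+n}. The recurrence is
  D(n) a_n - 3 a_{n-1} - 3 a_{n-2} = 0,  where D(n) = (r+n)(r+n-1) + (7/4)(r+n) + (-5/8).
  a_n = [3 a_{n-1} + 3 a_{n-2}] / D(n).
Since the indicial polynomial factors as (r - r_1)(r - r_2), D(n) = (r_1 + n - r_1)(r_1 + n - r_2) = n(n + 7/4).
Evaluating step by step (a_0 = 1):
  n = 1: D(1) = 1(1 + 7/4) = 11/4; numerator = 3(1) = 3; a_1 = (3)/(11/4) = 12/11
  n = 2: D(2) = 2(2 + 7/4) = 15/2; numerator = 3(12/11) + 3(1) = 69/11; a_2 = (69/11)/(15/2) = 46/55
  n = 3: D(3) = 3(3 + 7/4) = 57/4; numerator = 3(46/55) + 3(12/11) = 318/55; a_3 = (318/55)/(57/4) = 424/1045
  n = 4: D(4) = 4(4 + 7/4) = 23; numerator = 3(424/1045) + 3(46/55) = 354/95; a_4 = (354/95)/(23) = 354/2185

r = 1/2; a_0 = 1; a_1 = 12/11; a_2 = 46/55; a_3 = 424/1045; a_4 = 354/2185


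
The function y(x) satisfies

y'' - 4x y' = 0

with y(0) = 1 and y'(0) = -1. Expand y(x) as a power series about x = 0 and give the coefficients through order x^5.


Ansatz: y(x) = sum_{n>=0} a_n x^n, so y'(x) = sum_{n>=1} n a_n x^(n-1) and y''(x) = sum_{n>=2} n(n-1) a_n x^(n-2).
Substitute into P(x) y'' + Q(x) y' + R(x) y = 0 with P(x) = 1, Q(x) = -4x, R(x) = 0, and match powers of x.
Initial conditions: a_0 = 1, a_1 = -1.
Setting the coefficient of each power of x to zero and solving order by order (substituting the coefficients already found):
  x^0: 2 a_2 = 0  ->  a_2 = 0
  x^1: 6 a_3 - 4 a_1 = 0  ->  6 a_3 = 4 a_1 = -4  ->  a_3 = -2/3
  x^2: 12 a_4 - 8 a_2 = 0  ->  12 a_4 = 8 a_2 = 0  ->  a_4 = 0
  x^3: 20 a_5 - 12 a_3 = 0  ->  20 a_5 = 12 a_3 = -8  ->  a_5 = -2/5
Truncated series: y(x) = 1 - x - (2/3) x^3 - (2/5) x^5 + O(x^6).

a_0 = 1; a_1 = -1; a_2 = 0; a_3 = -2/3; a_4 = 0; a_5 = -2/5


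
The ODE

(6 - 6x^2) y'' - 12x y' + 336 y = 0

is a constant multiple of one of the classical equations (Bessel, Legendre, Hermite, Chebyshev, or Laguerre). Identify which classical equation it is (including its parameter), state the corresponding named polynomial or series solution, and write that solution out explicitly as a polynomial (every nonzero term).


All three coefficients share the factor 6; dividing through by 6 gives  (1 - x^2) y'' - 2x y' + 56 y = 0.
This matches the Legendre equation (1 - x^2) y'' - 2x y' + n(n+1) y = 0 (note the -2x y' term) with n(n+1) = 56, so n = 7; the polynomial solution is P_7(x).
With y = sum_k a_k x^k, matching x^k gives (k+2)(k+1) a_{k+2} = [k(k+1) - n(n+1)] a_k = (k - 7)(k + 8) a_k. The right side vanishes at k = 7, so the series with the parity of 7 terminates at degree 7.
Standard normalization (P_n(1) = 1): leading coefficient (2n)!/(2^n (n!)^2) = 87178291200/(128*25401600) = 429/16, so a_7 = 429/16. Work downward with a_k = (k+1)(k+2) a_{k+2} / ((k - 7)(k + 8)):
  a_5 = (6)(7)(429/16) / ((5 - 7)(5 + 8)) = (9009/8)/(-26) = -693/16
  a_3 = (4)(5)(-693/16) / ((3 - 7)(3 + 8)) = (-3465/4)/(-44) = 315/16
  a_1 = (2)(3)(315/16) / ((1 - 7)(1 + 8)) = (945/8)/(-54) = -35/16
Hence P_7(x) = 429 x^7/16 - 693 x^5/16 + 315 x^3/16 - 35 x/16.

P_7(x); series = 429 x^7/16 - 693 x^5/16 + 315 x^3/16 - 35 x/16


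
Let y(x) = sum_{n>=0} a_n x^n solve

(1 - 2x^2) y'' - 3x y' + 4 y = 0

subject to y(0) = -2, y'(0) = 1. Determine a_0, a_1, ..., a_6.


Ansatz: y(x) = sum_{n>=0} a_n x^n, so y'(x) = sum_{n>=1} n a_n x^(n-1) and y''(x) = sum_{n>=2} n(n-1) a_n x^(n-2).
Substitute into P(x) y'' + Q(x) y' + R(x) y = 0 with P(x) = 1 - 2x^2, Q(x) = -3x, R(x) = 4, and match powers of x.
Initial conditions: a_0 = -2, a_1 = 1.
Setting the coefficient of each power of x to zero and solving order by order (substituting the coefficients already found):
  x^0: 2 a_2 + 4 a_0 = 0  ->  2 a_2 = -4 a_0 = 8  ->  a_2 = 4
  x^1: 6 a_3 + a_1 = 0  ->  6 a_3 = -a_1 = -1  ->  a_3 = -1/6
  x^2: 12 a_4 - 6 a_2 = 0  ->  12 a_4 = 6 a_2 = 24  ->  a_4 = 2
  x^3: 20 a_5 - 17 a_3 = 0  ->  20 a_5 = 17 a_3 = -17/6  ->  a_5 = -17/120
  x^4: 30 a_6 - 32 a_4 = 0  ->  30 a_6 = 32 a_4 = 64  ->  a_6 = 32/15
Truncated series: y(x) = -2 + x + 4 x^2 - (1/6) x^3 + 2 x^4 - (17/120) x^5 + (32/15) x^6 + O(x^7).

a_0 = -2; a_1 = 1; a_2 = 4; a_3 = -1/6; a_4 = 2; a_5 = -17/120; a_6 = 32/15


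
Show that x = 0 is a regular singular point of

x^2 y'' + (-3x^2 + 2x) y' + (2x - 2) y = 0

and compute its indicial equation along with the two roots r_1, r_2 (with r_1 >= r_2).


Divide by x^2 to reach normal form y'' + P_1(x) y' + P_2(x) y = 0 with P_1(x) = -3 + 2/x and P_2(x) = 2/x - 2/x^2.
x = 0 is a singular point because the y'-coefficient -3 + 2/x has a pole at x = 0 and the y-coefficient 2/x - 2/x^2 has a pole at x = 0.
It is a regular singular point because x P_1(x) = p(x) = 2 - 3x and x^2 P_2(x) = q(x) = 2x - 2 are polynomials, hence analytic at x = 0.
p(0) = 2,  q(0) = -2.
Indicial equation: r(r-1) + p(0) r + q(0) = 0, i.e. r^2 + (p(0) - 1) r + q(0) = 0, i.e. r^2 + 1 r - 2 = 0.
Discriminant: (1)^2 - 4(-2) = 9, so r = (-1 ± 3)/2.
Solving: r_1 = 1, r_2 = -2.

indicial: r^2 + 1 r - 2 = 0; roots r_1 = 1, r_2 = -2


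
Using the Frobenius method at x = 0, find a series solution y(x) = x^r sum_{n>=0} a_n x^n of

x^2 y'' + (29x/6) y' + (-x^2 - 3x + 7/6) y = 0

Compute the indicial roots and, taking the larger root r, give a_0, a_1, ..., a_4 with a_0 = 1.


Write in Frobenius form y'' + (p(x)/x) y' + (q(x)/x^2) y = 0:
  p(x) = 29/6,  q(x) = -x^2 - 3x + 7/6.
Indicial equation: r(r-1) + (29/6) r + (7/6) = 0 -> roots r_1 = -1/3, r_2 = -7/2.
Take r = r_1 = -1/3. Let y(x) = x^r sum_{n>=0} a_n x^n with a_0 = 1.
Substitute y = x^r sum a_n x^n and match x^{r+n}. The recurrence is
  D(n) a_n - 3 a_{n-1} - 1 a_{n-2} = 0,  where D(n) = (r+n)(r+n-1) + (29/6)(r+n) + (7/6).
  a_n = [3 a_{n-1} + 1 a_{n-2}] / D(n).
Since the indicial polynomial factors as (r - r_1)(r - r_2), D(n) = (r_1 + n - r_1)(r_1 + n - r_2) = n(n + 19/6).
Evaluating step by step (a_0 = 1):
  n = 1: D(1) = 1(1 + 19/6) = 25/6; numerator = 3(1) = 3; a_1 = (3)/(25/6) = 18/25
  n = 2: D(2) = 2(2 + 19/6) = 31/3; numerator = 3(18/25) + 1(1) = 79/25; a_2 = (79/25)/(31/3) = 237/775
  n = 3: D(3) = 3(3 + 19/6) = 37/2; numerator = 3(237/775) + 1(18/25) = 1269/775; a_3 = (1269/775)/(37/2) = 2538/28675
  n = 4: D(4) = 4(4 + 19/6) = 86/3; numerator = 3(2538/28675) + 1(237/775) = 16383/28675; a_4 = (16383/28675)/(86/3) = 1143/57350

r = -1/3; a_0 = 1; a_1 = 18/25; a_2 = 237/775; a_3 = 2538/28675; a_4 = 1143/57350


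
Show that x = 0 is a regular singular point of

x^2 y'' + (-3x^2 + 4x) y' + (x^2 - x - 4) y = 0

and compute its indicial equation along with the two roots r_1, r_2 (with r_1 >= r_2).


Divide by x^2 to reach normal form y'' + P_1(x) y' + P_2(x) y = 0 with P_1(x) = -3 + 4/x and P_2(x) = 1 - 1/x - 4/x^2.
x = 0 is a singular point because the y'-coefficient -3 + 4/x has a pole at x = 0 and the y-coefficient 1 - 1/x - 4/x^2 has a pole at x = 0.
It is a regular singular point because x P_1(x) = p(x) = 4 - 3x and x^2 P_2(x) = q(x) = x^2 - x - 4 are polynomials, hence analytic at x = 0.
p(0) = 4,  q(0) = -4.
Indicial equation: r(r-1) + p(0) r + q(0) = 0, i.e. r^2 + (p(0) - 1) r + q(0) = 0, i.e. r^2 + 3 r - 4 = 0.
Discriminant: (3)^2 - 4(-4) = 25, so r = (-3 ± 5)/2.
Solving: r_1 = 1, r_2 = -4.

indicial: r^2 + 3 r - 4 = 0; roots r_1 = 1, r_2 = -4


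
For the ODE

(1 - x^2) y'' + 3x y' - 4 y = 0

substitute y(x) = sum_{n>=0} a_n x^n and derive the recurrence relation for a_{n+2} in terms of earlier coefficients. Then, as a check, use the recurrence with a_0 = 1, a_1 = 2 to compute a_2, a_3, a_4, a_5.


Substitute y = sum_n a_n x^n.
(1 - 1 x^2) y'' contributes (n+2)(n+1) a_{n+2} - n(n-1) a_n at x^n.
3 x y'(x) contributes 3 n a_n at x^n.
-4 y(x) contributes -4 a_n at x^n.
Matching x^n: (n+2)(n+1) a_{n+2} + (-n(n-1) + 3 n - 4) a_n = 0.
Thus a_{n+2} = (n(n-1) - 3 n + 4) / ((n+1)(n+2)) * a_n.

Check with a_0 = 1, a_1 = 2 (apply the recurrence for n = 0, 1, 2, 3): a_0 = 1, a_1 = 2, a_2 = 2, a_3 = 1/3, a_4 = 0, a_5 = 1/60.

a_(n+2) = (n(n-1) - 3 n + 4) / ((n+1)(n+2)) * a_n; check: a_0 = 1, a_1 = 2, a_2 = 2, a_3 = 1/3, a_4 = 0, a_5 = 1/60


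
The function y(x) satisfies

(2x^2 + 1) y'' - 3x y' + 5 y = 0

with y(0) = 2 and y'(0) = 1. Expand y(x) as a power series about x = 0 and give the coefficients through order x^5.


Ansatz: y(x) = sum_{n>=0} a_n x^n, so y'(x) = sum_{n>=1} n a_n x^(n-1) and y''(x) = sum_{n>=2} n(n-1) a_n x^(n-2).
Substitute into P(x) y'' + Q(x) y' + R(x) y = 0 with P(x) = 2x^2 + 1, Q(x) = -3x, R(x) = 5, and match powers of x.
Initial conditions: a_0 = 2, a_1 = 1.
Setting the coefficient of each power of x to zero and solving order by order (substituting the coefficients already found):
  x^0: 2 a_2 + 5 a_0 = 0  ->  2 a_2 = -5 a_0 = -10  ->  a_2 = -5
  x^1: 6 a_3 + 2 a_1 = 0  ->  6 a_3 = -2 a_1 = -2  ->  a_3 = -1/3
  x^2: 12 a_4 + 3 a_2 = 0  ->  12 a_4 = -3 a_2 = 15  ->  a_4 = 5/4
  x^3: 20 a_5 + 8 a_3 = 0  ->  20 a_5 = -8 a_3 = 8/3  ->  a_5 = 2/15
Truncated series: y(x) = 2 + x - 5 x^2 - (1/3) x^3 + (5/4) x^4 + (2/15) x^5 + O(x^6).

a_0 = 2; a_1 = 1; a_2 = -5; a_3 = -1/3; a_4 = 5/4; a_5 = 2/15


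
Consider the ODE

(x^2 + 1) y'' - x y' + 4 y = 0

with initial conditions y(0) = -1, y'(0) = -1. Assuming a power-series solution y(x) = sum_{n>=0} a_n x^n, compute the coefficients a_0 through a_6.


Ansatz: y(x) = sum_{n>=0} a_n x^n, so y'(x) = sum_{n>=1} n a_n x^(n-1) and y''(x) = sum_{n>=2} n(n-1) a_n x^(n-2).
Substitute into P(x) y'' + Q(x) y' + R(x) y = 0 with P(x) = x^2 + 1, Q(x) = -x, R(x) = 4, and match powers of x.
Initial conditions: a_0 = -1, a_1 = -1.
Setting the coefficient of each power of x to zero and solving order by order (substituting the coefficients already found):
  x^0: 2 a_2 + 4 a_0 = 0  ->  2 a_2 = -4 a_0 = 4  ->  a_2 = 2
  x^1: 6 a_3 + 3 a_1 = 0  ->  6 a_3 = -3 a_1 = 3  ->  a_3 = 1/2
  x^2: 12 a_4 + 4 a_2 = 0  ->  12 a_4 = -4 a_2 = -8  ->  a_4 = -2/3
  x^3: 20 a_5 + 7 a_3 = 0  ->  20 a_5 = -7 a_3 = -7/2  ->  a_5 = -7/40
  x^4: 30 a_6 + 12 a_4 = 0  ->  30 a_6 = -12 a_4 = 8  ->  a_6 = 4/15
Truncated series: y(x) = -1 - x + 2 x^2 + (1/2) x^3 - (2/3) x^4 - (7/40) x^5 + (4/15) x^6 + O(x^7).

a_0 = -1; a_1 = -1; a_2 = 2; a_3 = 1/2; a_4 = -2/3; a_5 = -7/40; a_6 = 4/15


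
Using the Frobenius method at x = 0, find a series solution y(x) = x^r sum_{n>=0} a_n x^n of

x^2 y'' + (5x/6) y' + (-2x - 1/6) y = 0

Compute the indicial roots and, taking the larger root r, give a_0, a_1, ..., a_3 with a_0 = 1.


Write in Frobenius form y'' + (p(x)/x) y' + (q(x)/x^2) y = 0:
  p(x) = 5/6,  q(x) = -2x - 1/6.
Indicial equation: r(r-1) + (5/6) r + (-1/6) = 0 -> roots r_1 = 1/2, r_2 = -1/3.
Take r = r_1 = 1/2. Let y(x) = x^r sum_{n>=0} a_n x^n with a_0 = 1.
Substitute y = x^r sum a_n x^n and match x^{r+n}. The recurrence is
  D(n) a_n - 2 a_{n-1} = 0,  where D(n) = (r+n)(r+n-1) + (5/6)(r+n) + (-1/6).
  a_n = 2 / D(n) * a_{n-1}.
Since the indicial polynomial factors as (r - r_1)(r - r_2), D(n) = (r_1 + n - r_1)(r_1 + n - r_2) = n(n + 5/6).
Evaluating step by step (a_0 = 1):
  n = 1: D(1) = 1(1 + 5/6) = 11/6; numerator = 2(1) = 2; a_1 = (2)/(11/6) = 12/11
  n = 2: D(2) = 2(2 + 5/6) = 17/3; numerator = 2(12/11) = 24/11; a_2 = (24/11)/(17/3) = 72/187
  n = 3: D(3) = 3(3 + 5/6) = 23/2; numerator = 2(72/187) = 144/187; a_3 = (144/187)/(23/2) = 288/4301

r = 1/2; a_0 = 1; a_1 = 12/11; a_2 = 72/187; a_3 = 288/4301


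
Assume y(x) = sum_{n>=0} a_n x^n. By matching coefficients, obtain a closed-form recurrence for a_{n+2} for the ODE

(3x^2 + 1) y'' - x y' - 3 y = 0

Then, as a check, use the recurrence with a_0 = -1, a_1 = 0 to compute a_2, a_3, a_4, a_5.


Substitute y = sum_n a_n x^n.
(1 + 3 x^2) y'' contributes (n+2)(n+1) a_{n+2} + 3 n(n-1) a_n at x^n.
-x y'(x) contributes -n a_n at x^n.
-3 y(x) contributes -3 a_n at x^n.
Matching x^n: (n+2)(n+1) a_{n+2} + (3 n(n-1) - n - 3) a_n = 0.
Thus a_{n+2} = (-3 n(n-1) + n + 3) / ((n+1)(n+2)) * a_n.

Check with a_0 = -1, a_1 = 0 (apply the recurrence for n = 0, 1, 2, 3): a_0 = -1, a_1 = 0, a_2 = -3/2, a_3 = 0, a_4 = 1/8, a_5 = 0.

a_(n+2) = (-3 n(n-1) + n + 3) / ((n+1)(n+2)) * a_n; check: a_0 = -1, a_1 = 0, a_2 = -3/2, a_3 = 0, a_4 = 1/8, a_5 = 0


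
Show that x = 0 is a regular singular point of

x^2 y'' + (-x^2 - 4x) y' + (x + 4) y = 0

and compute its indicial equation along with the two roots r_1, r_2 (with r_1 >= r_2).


Divide by x^2 to reach normal form y'' + P_1(x) y' + P_2(x) y = 0 with P_1(x) = -1 - 4/x and P_2(x) = 1/x + 4/x^2.
x = 0 is a singular point because the y'-coefficient -1 - 4/x has a pole at x = 0 and the y-coefficient 1/x + 4/x^2 has a pole at x = 0.
It is a regular singular point because x P_1(x) = p(x) = -x - 4 and x^2 P_2(x) = q(x) = x + 4 are polynomials, hence analytic at x = 0.
p(0) = -4,  q(0) = 4.
Indicial equation: r(r-1) + p(0) r + q(0) = 0, i.e. r^2 + (p(0) - 1) r + q(0) = 0, i.e. r^2 - 5 r + 4 = 0.
Discriminant: (-5)^2 - 4(4) = 9, so r = (5 ± 3)/2.
Solving: r_1 = 4, r_2 = 1.

indicial: r^2 - 5 r + 4 = 0; roots r_1 = 4, r_2 = 1


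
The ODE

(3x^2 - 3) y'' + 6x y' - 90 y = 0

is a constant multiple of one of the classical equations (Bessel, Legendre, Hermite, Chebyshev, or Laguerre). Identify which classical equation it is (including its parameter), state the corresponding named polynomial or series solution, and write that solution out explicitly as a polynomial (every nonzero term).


All three coefficients share the factor -3; dividing through by -3 gives  (1 - x^2) y'' - 2x y' + 30 y = 0.
This matches the Legendre equation (1 - x^2) y'' - 2x y' + n(n+1) y = 0 (note the -2x y' term) with n(n+1) = 30, so n = 5; the polynomial solution is P_5(x).
With y = sum_k a_k x^k, matching x^k gives (k+2)(k+1) a_{k+2} = [k(k+1) - n(n+1)] a_k = (k - 5)(k + 6) a_k. The right side vanishes at k = 5, so the series with the parity of 5 terminates at degree 5.
Standard normalization (P_n(1) = 1): leading coefficient (2n)!/(2^n (n!)^2) = 3628800/(32*14400) = 63/8, so a_5 = 63/8. Work downward with a_k = (k+1)(k+2) a_{k+2} / ((k - 5)(k + 6)):
  a_3 = (4)(5)(63/8) / ((3 - 5)(3 + 6)) = (315/2)/(-18) = -35/4
  a_1 = (2)(3)(-35/4) / ((1 - 5)(1 + 6)) = (-105/2)/(-28) = 15/8
Hence P_5(x) = 63 x^5/8 - 35 x^3/4 + 15 x/8.

P_5(x); series = 63 x^5/8 - 35 x^3/4 + 15 x/8


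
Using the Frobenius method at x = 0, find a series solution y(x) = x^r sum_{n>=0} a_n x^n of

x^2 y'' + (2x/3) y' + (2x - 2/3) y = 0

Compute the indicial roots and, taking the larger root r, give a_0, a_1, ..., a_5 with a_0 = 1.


Write in Frobenius form y'' + (p(x)/x) y' + (q(x)/x^2) y = 0:
  p(x) = 2/3,  q(x) = 2x - 2/3.
Indicial equation: r(r-1) + (2/3) r + (-2/3) = 0 -> roots r_1 = 1, r_2 = -2/3.
Take r = r_1 = 1. Let y(x) = x^r sum_{n>=0} a_n x^n with a_0 = 1.
Substitute y = x^r sum a_n x^n and match x^{r+n}. The recurrence is
  D(n) a_n + 2 a_{n-1} = 0,  where D(n) = (r+n)(r+n-1) + (2/3)(r+n) + (-2/3).
  a_n = -2 / D(n) * a_{n-1}.
Since the indicial polynomial factors as (r - r_1)(r - r_2), D(n) = (r_1 + n - r_1)(r_1 + n - r_2) = n(n + 5/3).
Evaluating step by step (a_0 = 1):
  n = 1: D(1) = 1(1 + 5/3) = 8/3; numerator = -2(1) = -2; a_1 = (-2)/(8/3) = -3/4
  n = 2: D(2) = 2(2 + 5/3) = 22/3; numerator = -2(-3/4) = 3/2; a_2 = (3/2)/(22/3) = 9/44
  n = 3: D(3) = 3(3 + 5/3) = 14; numerator = -2(9/44) = -9/22; a_3 = (-9/22)/(14) = -9/308
  n = 4: D(4) = 4(4 + 5/3) = 68/3; numerator = -2(-9/308) = 9/154; a_4 = (9/154)/(68/3) = 27/10472
  n = 5: D(5) = 5(5 + 5/3) = 100/3; numerator = -2(27/10472) = -27/5236; a_5 = (-27/5236)/(100/3) = -81/523600

r = 1; a_0 = 1; a_1 = -3/4; a_2 = 9/44; a_3 = -9/308; a_4 = 27/10472; a_5 = -81/523600


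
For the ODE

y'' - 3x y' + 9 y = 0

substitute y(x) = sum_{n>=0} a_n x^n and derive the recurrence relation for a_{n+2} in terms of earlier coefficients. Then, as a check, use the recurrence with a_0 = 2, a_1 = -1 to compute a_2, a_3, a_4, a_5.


Substitute y = sum_n a_n x^n.
y''(x) has coefficient (n+2)(n+1) a_{n+2} at x^n;
-3 x y'(x) has coefficient -3 n a_n at x^n (shift);
9 y(x) has coefficient 9 a_n at x^n.
Matching x^n: (n+2)(n+1) a_{n+2} + (-3n + 9) a_n = 0.
Thus a_{n+2} = (3n - 9) / ((n+1)(n+2)) * a_n.

Check with a_0 = 2, a_1 = -1 (apply the recurrence for n = 0, 1, 2, 3): a_0 = 2, a_1 = -1, a_2 = -9, a_3 = 1, a_4 = 9/4, a_5 = 0.

a_(n+2) = (3n - 9) / ((n+1)(n+2)) * a_n; check: a_0 = 2, a_1 = -1, a_2 = -9, a_3 = 1, a_4 = 9/4, a_5 = 0


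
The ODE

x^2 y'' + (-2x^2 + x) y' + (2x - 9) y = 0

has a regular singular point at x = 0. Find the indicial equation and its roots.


Divide by x^2 to reach normal form y'' + P_1(x) y' + P_2(x) y = 0 with P_1(x) = -2 + 1/x and P_2(x) = 2/x - 9/x^2.
x = 0 is a singular point because the y'-coefficient -2 + 1/x has a pole at x = 0 and the y-coefficient 2/x - 9/x^2 has a pole at x = 0.
It is a regular singular point because x P_1(x) = p(x) = 1 - 2x and x^2 P_2(x) = q(x) = 2x - 9 are polynomials, hence analytic at x = 0.
p(0) = 1,  q(0) = -9.
Indicial equation: r(r-1) + p(0) r + q(0) = 0, i.e. r^2 + (p(0) - 1) r + q(0) = 0, i.e. r^2 - 9 = 0.
Discriminant: (0)^2 - 4(-9) = 36, so r = (0 ± 6)/2.
Solving: r_1 = 3, r_2 = -3.

indicial: r^2 - 9 = 0; roots r_1 = 3, r_2 = -3


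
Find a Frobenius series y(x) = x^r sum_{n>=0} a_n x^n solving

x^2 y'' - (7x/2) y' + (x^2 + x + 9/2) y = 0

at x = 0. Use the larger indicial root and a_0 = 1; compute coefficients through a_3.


Write in Frobenius form y'' + (p(x)/x) y' + (q(x)/x^2) y = 0:
  p(x) = -7/2,  q(x) = x^2 + x + 9/2.
Indicial equation: r(r-1) + (-7/2) r + (9/2) = 0 -> roots r_1 = 3, r_2 = 3/2.
Take r = r_1 = 3. Let y(x) = x^r sum_{n>=0} a_n x^n with a_0 = 1.
Substitute y = x^r sum a_n x^n and match x^{r+n}. The recurrence is
  D(n) a_n + 1 a_{n-1} + 1 a_{n-2} = 0,  where D(n) = (r+n)(r+n-1) + (-7/2)(r+n) + (9/2).
  a_n = [-1 a_{n-1} - 1 a_{n-2}] / D(n).
Since the indicial polynomial factors as (r - r_1)(r - r_2), D(n) = (r_1 + n - r_1)(r_1 + n - r_2) = n(n + 3/2).
Evaluating step by step (a_0 = 1):
  n = 1: D(1) = 1(1 + 3/2) = 5/2; numerator = -1(1) = -1; a_1 = (-1)/(5/2) = -2/5
  n = 2: D(2) = 2(2 + 3/2) = 7; numerator = -1(-2/5) - 1(1) = -3/5; a_2 = (-3/5)/(7) = -3/35
  n = 3: D(3) = 3(3 + 3/2) = 27/2; numerator = -1(-3/35) - 1(-2/5) = 17/35; a_3 = (17/35)/(27/2) = 34/945

r = 3; a_0 = 1; a_1 = -2/5; a_2 = -3/35; a_3 = 34/945


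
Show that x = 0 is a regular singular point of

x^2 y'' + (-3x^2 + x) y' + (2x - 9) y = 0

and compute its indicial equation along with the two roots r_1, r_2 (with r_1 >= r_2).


Divide by x^2 to reach normal form y'' + P_1(x) y' + P_2(x) y = 0 with P_1(x) = -3 + 1/x and P_2(x) = 2/x - 9/x^2.
x = 0 is a singular point because the y'-coefficient -3 + 1/x has a pole at x = 0 and the y-coefficient 2/x - 9/x^2 has a pole at x = 0.
It is a regular singular point because x P_1(x) = p(x) = 1 - 3x and x^2 P_2(x) = q(x) = 2x - 9 are polynomials, hence analytic at x = 0.
p(0) = 1,  q(0) = -9.
Indicial equation: r(r-1) + p(0) r + q(0) = 0, i.e. r^2 + (p(0) - 1) r + q(0) = 0, i.e. r^2 - 9 = 0.
Discriminant: (0)^2 - 4(-9) = 36, so r = (0 ± 6)/2.
Solving: r_1 = 3, r_2 = -3.

indicial: r^2 - 9 = 0; roots r_1 = 3, r_2 = -3


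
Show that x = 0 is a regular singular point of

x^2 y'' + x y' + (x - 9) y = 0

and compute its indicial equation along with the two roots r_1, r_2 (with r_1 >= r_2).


Divide by x^2 to reach normal form y'' + P_1(x) y' + P_2(x) y = 0 with P_1(x) = 1/x and P_2(x) = 1/x - 9/x^2.
x = 0 is a singular point because the y'-coefficient 1/x has a pole at x = 0 and the y-coefficient 1/x - 9/x^2 has a pole at x = 0.
It is a regular singular point because x P_1(x) = p(x) = 1 and x^2 P_2(x) = q(x) = x - 9 are polynomials, hence analytic at x = 0.
p(0) = 1,  q(0) = -9.
Indicial equation: r(r-1) + p(0) r + q(0) = 0, i.e. r^2 + (p(0) - 1) r + q(0) = 0, i.e. r^2 - 9 = 0.
Discriminant: (0)^2 - 4(-9) = 36, so r = (0 ± 6)/2.
Solving: r_1 = 3, r_2 = -3.

indicial: r^2 - 9 = 0; roots r_1 = 3, r_2 = -3


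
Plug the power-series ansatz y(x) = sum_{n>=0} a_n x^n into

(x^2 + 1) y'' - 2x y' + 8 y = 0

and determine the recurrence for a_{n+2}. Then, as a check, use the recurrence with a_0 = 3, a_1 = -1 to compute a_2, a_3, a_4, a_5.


Substitute y = sum_n a_n x^n.
(1 + 1 x^2) y'' contributes (n+2)(n+1) a_{n+2} + n(n-1) a_n at x^n.
-2 x y'(x) contributes -2 n a_n at x^n.
8 y(x) contributes 8 a_n at x^n.
Matching x^n: (n+2)(n+1) a_{n+2} + (n(n-1) - 2 n + 8) a_n = 0.
Thus a_{n+2} = (-n(n-1) + 2 n - 8) / ((n+1)(n+2)) * a_n.

Check with a_0 = 3, a_1 = -1 (apply the recurrence for n = 0, 1, 2, 3): a_0 = 3, a_1 = -1, a_2 = -12, a_3 = 1, a_4 = 6, a_5 = -2/5.

a_(n+2) = (-n(n-1) + 2 n - 8) / ((n+1)(n+2)) * a_n; check: a_0 = 3, a_1 = -1, a_2 = -12, a_3 = 1, a_4 = 6, a_5 = -2/5


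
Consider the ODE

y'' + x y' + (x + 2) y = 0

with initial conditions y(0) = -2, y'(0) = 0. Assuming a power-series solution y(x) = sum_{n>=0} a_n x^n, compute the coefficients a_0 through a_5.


Ansatz: y(x) = sum_{n>=0} a_n x^n, so y'(x) = sum_{n>=1} n a_n x^(n-1) and y''(x) = sum_{n>=2} n(n-1) a_n x^(n-2).
Substitute into P(x) y'' + Q(x) y' + R(x) y = 0 with P(x) = 1, Q(x) = x, R(x) = x + 2, and match powers of x.
Initial conditions: a_0 = -2, a_1 = 0.
Setting the coefficient of each power of x to zero and solving order by order (substituting the coefficients already found):
  x^0: 2 a_2 + 2 a_0 = 0  ->  2 a_2 = -2 a_0 = 4  ->  a_2 = 2
  x^1: 6 a_3 + 3 a_1 + a_0 = 0  ->  6 a_3 = -3 a_1 - a_0 = 2  ->  a_3 = 1/3
  x^2: 12 a_4 + 4 a_2 + a_1 = 0  ->  12 a_4 = -4 a_2 - a_1 = -8  ->  a_4 = -2/3
  x^3: 20 a_5 + 5 a_3 + a_2 = 0  ->  20 a_5 = -5 a_3 - a_2 = -11/3  ->  a_5 = -11/60
Truncated series: y(x) = -2 + 2 x^2 + (1/3) x^3 - (2/3) x^4 - (11/60) x^5 + O(x^6).

a_0 = -2; a_1 = 0; a_2 = 2; a_3 = 1/3; a_4 = -2/3; a_5 = -11/60


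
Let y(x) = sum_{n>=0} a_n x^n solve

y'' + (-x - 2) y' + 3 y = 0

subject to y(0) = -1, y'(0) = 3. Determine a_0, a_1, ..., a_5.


Ansatz: y(x) = sum_{n>=0} a_n x^n, so y'(x) = sum_{n>=1} n a_n x^(n-1) and y''(x) = sum_{n>=2} n(n-1) a_n x^(n-2).
Substitute into P(x) y'' + Q(x) y' + R(x) y = 0 with P(x) = 1, Q(x) = -x - 2, R(x) = 3, and match powers of x.
Initial conditions: a_0 = -1, a_1 = 3.
Setting the coefficient of each power of x to zero and solving order by order (substituting the coefficients already found):
  x^0: 2 a_2 - 2 a_1 + 3 a_0 = 0  ->  2 a_2 = 2 a_1 - 3 a_0 = 9  ->  a_2 = 9/2
  x^1: 6 a_3 - 4 a_2 + 2 a_1 = 0  ->  6 a_3 = 4 a_2 - 2 a_1 = 12  ->  a_3 = 2
  x^2: 12 a_4 - 6 a_3 + a_2 = 0  ->  12 a_4 = 6 a_3 - a_2 = 15/2  ->  a_4 = 5/8
  x^3: 20 a_5 - 8 a_4 = 0  ->  20 a_5 = 8 a_4 = 5  ->  a_5 = 1/4
Truncated series: y(x) = -1 + 3 x + (9/2) x^2 + 2 x^3 + (5/8) x^4 + (1/4) x^5 + O(x^6).

a_0 = -1; a_1 = 3; a_2 = 9/2; a_3 = 2; a_4 = 5/8; a_5 = 1/4


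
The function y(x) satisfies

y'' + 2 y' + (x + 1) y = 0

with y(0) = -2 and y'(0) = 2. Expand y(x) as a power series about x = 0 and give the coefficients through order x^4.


Ansatz: y(x) = sum_{n>=0} a_n x^n, so y'(x) = sum_{n>=1} n a_n x^(n-1) and y''(x) = sum_{n>=2} n(n-1) a_n x^(n-2).
Substitute into P(x) y'' + Q(x) y' + R(x) y = 0 with P(x) = 1, Q(x) = 2, R(x) = x + 1, and match powers of x.
Initial conditions: a_0 = -2, a_1 = 2.
Setting the coefficient of each power of x to zero and solving order by order (substituting the coefficients already found):
  x^0: 2 a_2 + 2 a_1 + a_0 = 0  ->  2 a_2 = -2 a_1 - a_0 = -2  ->  a_2 = -1
  x^1: 6 a_3 + 4 a_2 + a_1 + a_0 = 0  ->  6 a_3 = -4 a_2 - a_1 - a_0 = 4  ->  a_3 = 2/3
  x^2: 12 a_4 + 6 a_3 + a_2 + a_1 = 0  ->  12 a_4 = -6 a_3 - a_2 - a_1 = -5  ->  a_4 = -5/12
Truncated series: y(x) = -2 + 2 x - x^2 + (2/3) x^3 - (5/12) x^4 + O(x^5).

a_0 = -2; a_1 = 2; a_2 = -1; a_3 = 2/3; a_4 = -5/12


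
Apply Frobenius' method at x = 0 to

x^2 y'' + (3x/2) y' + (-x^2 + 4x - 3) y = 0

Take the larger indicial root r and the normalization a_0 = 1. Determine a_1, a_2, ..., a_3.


Write in Frobenius form y'' + (p(x)/x) y' + (q(x)/x^2) y = 0:
  p(x) = 3/2,  q(x) = -x^2 + 4x - 3.
Indicial equation: r(r-1) + (3/2) r + (-3) = 0 -> roots r_1 = 3/2, r_2 = -2.
Take r = r_1 = 3/2. Let y(x) = x^r sum_{n>=0} a_n x^n with a_0 = 1.
Substitute y = x^r sum a_n x^n and match x^{r+n}. The recurrence is
  D(n) a_n + 4 a_{n-1} - 1 a_{n-2} = 0,  where D(n) = (r+n)(r+n-1) + (3/2)(r+n) + (-3).
  a_n = [-4 a_{n-1} + 1 a_{n-2}] / D(n).
Since the indicial polynomial factors as (r - r_1)(r - r_2), D(n) = (r_1 + n - r_1)(r_1 + n - r_2) = n(n + 7/2).
Evaluating step by step (a_0 = 1):
  n = 1: D(1) = 1(1 + 7/2) = 9/2; numerator = -4(1) = -4; a_1 = (-4)/(9/2) = -8/9
  n = 2: D(2) = 2(2 + 7/2) = 11; numerator = -4(-8/9) + 1(1) = 41/9; a_2 = (41/9)/(11) = 41/99
  n = 3: D(3) = 3(3 + 7/2) = 39/2; numerator = -4(41/99) + 1(-8/9) = -28/11; a_3 = (-28/11)/(39/2) = -56/429

r = 3/2; a_0 = 1; a_1 = -8/9; a_2 = 41/99; a_3 = -56/429


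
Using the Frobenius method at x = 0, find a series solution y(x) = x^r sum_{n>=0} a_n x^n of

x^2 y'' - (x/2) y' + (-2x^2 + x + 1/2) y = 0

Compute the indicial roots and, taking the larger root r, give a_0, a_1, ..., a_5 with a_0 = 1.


Write in Frobenius form y'' + (p(x)/x) y' + (q(x)/x^2) y = 0:
  p(x) = -1/2,  q(x) = -2x^2 + x + 1/2.
Indicial equation: r(r-1) + (-1/2) r + (1/2) = 0 -> roots r_1 = 1, r_2 = 1/2.
Take r = r_1 = 1. Let y(x) = x^r sum_{n>=0} a_n x^n with a_0 = 1.
Substitute y = x^r sum a_n x^n and match x^{r+n}. The recurrence is
  D(n) a_n + 1 a_{n-1} - 2 a_{n-2} = 0,  where D(n) = (r+n)(r+n-1) + (-1/2)(r+n) + (1/2).
  a_n = [-1 a_{n-1} + 2 a_{n-2}] / D(n).
Since the indicial polynomial factors as (r - r_1)(r - r_2), D(n) = (r_1 + n - r_1)(r_1 + n - r_2) = n(n + 1/2).
Evaluating step by step (a_0 = 1):
  n = 1: D(1) = 1(1 + 1/2) = 3/2; numerator = -1(1) = -1; a_1 = (-1)/(3/2) = -2/3
  n = 2: D(2) = 2(2 + 1/2) = 5; numerator = -1(-2/3) + 2(1) = 8/3; a_2 = (8/3)/(5) = 8/15
  n = 3: D(3) = 3(3 + 1/2) = 21/2; numerator = -1(8/15) + 2(-2/3) = -28/15; a_3 = (-28/15)/(21/2) = -8/45
  n = 4: D(4) = 4(4 + 1/2) = 18; numerator = -1(-8/45) + 2(8/15) = 56/45; a_4 = (56/45)/(18) = 28/405
  n = 5: D(5) = 5(5 + 1/2) = 55/2; numerator = -1(28/405) + 2(-8/45) = -172/405; a_5 = (-172/405)/(55/2) = -344/22275

r = 1; a_0 = 1; a_1 = -2/3; a_2 = 8/15; a_3 = -8/45; a_4 = 28/405; a_5 = -344/22275


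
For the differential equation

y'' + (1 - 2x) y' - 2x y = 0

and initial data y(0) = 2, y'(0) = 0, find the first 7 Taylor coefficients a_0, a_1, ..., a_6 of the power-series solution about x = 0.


Ansatz: y(x) = sum_{n>=0} a_n x^n, so y'(x) = sum_{n>=1} n a_n x^(n-1) and y''(x) = sum_{n>=2} n(n-1) a_n x^(n-2).
Substitute into P(x) y'' + Q(x) y' + R(x) y = 0 with P(x) = 1, Q(x) = 1 - 2x, R(x) = -2x, and match powers of x.
Initial conditions: a_0 = 2, a_1 = 0.
Setting the coefficient of each power of x to zero and solving order by order (substituting the coefficients already found):
  x^0: 2 a_2 + a_1 = 0  ->  2 a_2 = -a_1 = 0  ->  a_2 = 0
  x^1: 6 a_3 + 2 a_2 - 2 a_1 - 2 a_0 = 0  ->  6 a_3 = -2 a_2 + 2 a_1 + 2 a_0 = 4  ->  a_3 = 2/3
  x^2: 12 a_4 + 3 a_3 - 4 a_2 - 2 a_1 = 0  ->  12 a_4 = -3 a_3 + 4 a_2 + 2 a_1 = -2  ->  a_4 = -1/6
  x^3: 20 a_5 + 4 a_4 - 6 a_3 - 2 a_2 = 0  ->  20 a_5 = -4 a_4 + 6 a_3 + 2 a_2 = 14/3  ->  a_5 = 7/30
  x^4: 30 a_6 + 5 a_5 - 8 a_4 - 2 a_3 = 0  ->  30 a_6 = -5 a_5 + 8 a_4 + 2 a_3 = -7/6  ->  a_6 = -7/180
Truncated series: y(x) = 2 + (2/3) x^3 - (1/6) x^4 + (7/30) x^5 - (7/180) x^6 + O(x^7).

a_0 = 2; a_1 = 0; a_2 = 0; a_3 = 2/3; a_4 = -1/6; a_5 = 7/30; a_6 = -7/180


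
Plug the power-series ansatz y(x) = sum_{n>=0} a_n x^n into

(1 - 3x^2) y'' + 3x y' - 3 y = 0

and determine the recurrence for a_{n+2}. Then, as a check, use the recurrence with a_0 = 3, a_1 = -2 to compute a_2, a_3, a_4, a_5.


Substitute y = sum_n a_n x^n.
(1 - 3 x^2) y'' contributes (n+2)(n+1) a_{n+2} - 3 n(n-1) a_n at x^n.
3 x y'(x) contributes 3 n a_n at x^n.
-3 y(x) contributes -3 a_n at x^n.
Matching x^n: (n+2)(n+1) a_{n+2} + (-3 n(n-1) + 3 n - 3) a_n = 0.
Thus a_{n+2} = (3 n(n-1) - 3 n + 3) / ((n+1)(n+2)) * a_n.

Check with a_0 = 3, a_1 = -2 (apply the recurrence for n = 0, 1, 2, 3): a_0 = 3, a_1 = -2, a_2 = 9/2, a_3 = 0, a_4 = 9/8, a_5 = 0.

a_(n+2) = (3 n(n-1) - 3 n + 3) / ((n+1)(n+2)) * a_n; check: a_0 = 3, a_1 = -2, a_2 = 9/2, a_3 = 0, a_4 = 9/8, a_5 = 0


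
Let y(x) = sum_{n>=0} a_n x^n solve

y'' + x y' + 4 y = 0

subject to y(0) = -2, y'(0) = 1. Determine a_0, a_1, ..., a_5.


Ansatz: y(x) = sum_{n>=0} a_n x^n, so y'(x) = sum_{n>=1} n a_n x^(n-1) and y''(x) = sum_{n>=2} n(n-1) a_n x^(n-2).
Substitute into P(x) y'' + Q(x) y' + R(x) y = 0 with P(x) = 1, Q(x) = x, R(x) = 4, and match powers of x.
Initial conditions: a_0 = -2, a_1 = 1.
Setting the coefficient of each power of x to zero and solving order by order (substituting the coefficients already found):
  x^0: 2 a_2 + 4 a_0 = 0  ->  2 a_2 = -4 a_0 = 8  ->  a_2 = 4
  x^1: 6 a_3 + 5 a_1 = 0  ->  6 a_3 = -5 a_1 = -5  ->  a_3 = -5/6
  x^2: 12 a_4 + 6 a_2 = 0  ->  12 a_4 = -6 a_2 = -24  ->  a_4 = -2
  x^3: 20 a_5 + 7 a_3 = 0  ->  20 a_5 = -7 a_3 = 35/6  ->  a_5 = 7/24
Truncated series: y(x) = -2 + x + 4 x^2 - (5/6) x^3 - 2 x^4 + (7/24) x^5 + O(x^6).

a_0 = -2; a_1 = 1; a_2 = 4; a_3 = -5/6; a_4 = -2; a_5 = 7/24


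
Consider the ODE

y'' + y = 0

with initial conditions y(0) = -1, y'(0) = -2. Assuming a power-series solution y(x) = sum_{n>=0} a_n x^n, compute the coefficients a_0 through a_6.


Ansatz: y(x) = sum_{n>=0} a_n x^n, so y'(x) = sum_{n>=1} n a_n x^(n-1) and y''(x) = sum_{n>=2} n(n-1) a_n x^(n-2).
Substitute into P(x) y'' + Q(x) y' + R(x) y = 0 with P(x) = 1, Q(x) = 0, R(x) = 1, and match powers of x.
Initial conditions: a_0 = -1, a_1 = -2.
Setting the coefficient of each power of x to zero and solving order by order (substituting the coefficients already found):
  x^0: 2 a_2 + a_0 = 0  ->  2 a_2 = -a_0 = 1  ->  a_2 = 1/2
  x^1: 6 a_3 + a_1 = 0  ->  6 a_3 = -a_1 = 2  ->  a_3 = 1/3
  x^2: 12 a_4 + a_2 = 0  ->  12 a_4 = -a_2 = -1/2  ->  a_4 = -1/24
  x^3: 20 a_5 + a_3 = 0  ->  20 a_5 = -a_3 = -1/3  ->  a_5 = -1/60
  x^4: 30 a_6 + a_4 = 0  ->  30 a_6 = -a_4 = 1/24  ->  a_6 = 1/720
Truncated series: y(x) = -1 - 2 x + (1/2) x^2 + (1/3) x^3 - (1/24) x^4 - (1/60) x^5 + (1/720) x^6 + O(x^7).

a_0 = -1; a_1 = -2; a_2 = 1/2; a_3 = 1/3; a_4 = -1/24; a_5 = -1/60; a_6 = 1/720


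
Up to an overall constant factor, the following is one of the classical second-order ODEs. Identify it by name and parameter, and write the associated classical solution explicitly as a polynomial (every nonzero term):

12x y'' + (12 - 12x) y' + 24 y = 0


All three coefficients share the factor 12; dividing through by 12 gives  x y'' + (1 - x) y' + 2 y = 0.
This matches the Laguerre equation x y'' + (1 - x) y' + n y = 0 with n = 2; the polynomial solution is L_2(x).
With y = sum_k a_k x^k, matching x^k gives (k+1)k a_{k+1} + (k+1) a_{k+1} - k a_k + n a_k = 0, i.e. (k+1)^2 a_{k+1} = (k - n) a_k = (k - 2) a_k. The right side vanishes at k = 2, so the series terminates at degree 2.
Standard normalization L_n(0) = 1 gives a_0 = 1. Work upward with a_{k+1} = (k - 2) a_k / (k+1)^2:
  a_1 = (0 - 2)(1) / 1^2 = -2/1 = -2
  a_2 = (1 - 2)(-2) / 2^2 = 2/4 = 1/2
Hence L_2(x) = x^2/2 - 2 x + 1.

L_2(x); series = x^2/2 - 2 x + 1
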